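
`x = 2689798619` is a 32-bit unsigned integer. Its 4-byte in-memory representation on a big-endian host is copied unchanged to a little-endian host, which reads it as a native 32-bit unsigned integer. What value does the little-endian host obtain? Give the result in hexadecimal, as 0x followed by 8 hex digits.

2689798619 in 32-bit hexadecimal is 0xA05311DB.
Stored big-endian, the bytes at ascending addresses are A0 53 11 DB.
Read back as little-endian, the first byte is least significant, giving 0xDB1153A0.

0xDB1153A0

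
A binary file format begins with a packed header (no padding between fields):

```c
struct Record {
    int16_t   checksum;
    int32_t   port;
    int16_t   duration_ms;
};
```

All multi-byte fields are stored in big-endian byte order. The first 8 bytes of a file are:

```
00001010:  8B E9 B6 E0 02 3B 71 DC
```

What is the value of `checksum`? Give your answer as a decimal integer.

-29719

`checksum` is the first field, at byte offset 0, occupying 2 bytes.
Bytes at offsets 0..1: 8B E9.
In big-endian order the high byte comes first in memory.
The bytes are already most-significant first: 0x8BE9.
Top bit is set, so as a signed 16-bit value this is 0x8BE9 − 2^16 = -29719.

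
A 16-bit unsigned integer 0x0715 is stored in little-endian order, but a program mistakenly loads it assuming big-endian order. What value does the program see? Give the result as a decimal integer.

5383

Stored little-endian, the bytes at ascending addresses are 15 07.
Read back as big-endian, the last byte is least significant, giving 0x1507.
0x1507 = 5383.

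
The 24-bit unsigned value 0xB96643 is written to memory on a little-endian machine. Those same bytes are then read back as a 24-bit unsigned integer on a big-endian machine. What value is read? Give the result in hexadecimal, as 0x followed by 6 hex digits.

0x4366B9

Stored little-endian, the bytes at ascending addresses are 43 66 B9.
Read back as big-endian, the last byte is least significant, giving 0x4366B9.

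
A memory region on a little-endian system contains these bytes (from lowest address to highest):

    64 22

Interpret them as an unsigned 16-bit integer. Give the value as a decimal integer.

In little-endian order the low byte comes first in memory.
Reassemble most-significant byte first: 22 64 → 0x2264.
0x2264 = 8804.

8804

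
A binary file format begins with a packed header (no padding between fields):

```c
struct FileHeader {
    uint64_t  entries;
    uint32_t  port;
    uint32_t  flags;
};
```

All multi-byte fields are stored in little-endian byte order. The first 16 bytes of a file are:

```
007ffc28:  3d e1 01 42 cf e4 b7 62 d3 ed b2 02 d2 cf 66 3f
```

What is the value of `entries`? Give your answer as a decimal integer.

7113405715271770429

`entries` is the first field, at byte offset 0, occupying 8 bytes.
Bytes at offsets 0..7: 3D E1 01 42 CF E4 B7 62.
Little-endian: lowest address holds the least-significant byte.
Reassemble most-significant byte first: 62 B7 E4 CF 42 01 E1 3D → 0x62B7E4CF4201E13D.
0x62B7E4CF4201E13D = 7113405715271770429.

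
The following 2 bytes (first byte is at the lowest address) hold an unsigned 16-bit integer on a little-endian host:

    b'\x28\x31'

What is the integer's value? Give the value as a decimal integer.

Little-endian: lowest address holds the least-significant byte.
Reassemble most-significant byte first: 31 28 → 0x3128.
0x3128 = 12584.

12584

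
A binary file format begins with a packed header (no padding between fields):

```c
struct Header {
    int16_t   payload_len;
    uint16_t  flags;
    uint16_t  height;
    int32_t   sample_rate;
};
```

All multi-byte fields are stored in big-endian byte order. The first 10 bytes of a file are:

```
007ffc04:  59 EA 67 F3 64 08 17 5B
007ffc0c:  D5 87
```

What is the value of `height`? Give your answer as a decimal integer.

25608

`height` follows `payload_len` (2 B), `flags` (2 B), so it starts at offset 2 + 2 = 4 and occupies 2 bytes.
Bytes at offsets 4..5: 64 08.
Big-endian: lowest address holds the most-significant byte.
The bytes are already most-significant first: 0x6408.
0x6408 = 25608.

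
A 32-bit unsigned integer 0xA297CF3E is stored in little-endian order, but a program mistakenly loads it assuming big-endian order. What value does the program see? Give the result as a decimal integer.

1053792162

Stored little-endian, the bytes at ascending addresses are 3E CF 97 A2.
Read back as big-endian, the last byte is least significant, giving 0x3ECF97A2.
0x3ECF97A2 = 1053792162.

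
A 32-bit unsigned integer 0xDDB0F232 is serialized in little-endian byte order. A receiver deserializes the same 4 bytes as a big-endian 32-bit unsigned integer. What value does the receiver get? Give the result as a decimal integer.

Stored little-endian, the bytes at ascending addresses are 32 F2 B0 DD.
Read back as big-endian, the last byte is least significant, giving 0x32F2B0DD.
0x32F2B0DD = 854765789.

854765789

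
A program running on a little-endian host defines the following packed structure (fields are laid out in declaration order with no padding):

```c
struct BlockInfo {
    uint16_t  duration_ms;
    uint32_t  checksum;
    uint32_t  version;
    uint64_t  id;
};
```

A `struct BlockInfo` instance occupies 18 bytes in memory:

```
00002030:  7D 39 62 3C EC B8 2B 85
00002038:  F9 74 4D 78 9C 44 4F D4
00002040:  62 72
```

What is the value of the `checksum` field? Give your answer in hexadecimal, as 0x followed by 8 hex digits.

`checksum` follows `duration_ms` (2 bytes), so it starts at byte offset 2 and occupies 4 bytes.
Bytes at offsets 2..5: 62 3C EC B8.
Little-endian: lowest address holds the least-significant byte.
Reassemble most-significant byte first: B8 EC 3C 62 → 0xB8EC3C62.

0xB8EC3C62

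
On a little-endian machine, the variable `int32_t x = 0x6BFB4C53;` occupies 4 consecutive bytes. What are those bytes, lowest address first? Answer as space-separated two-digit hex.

Split into bytes (most-significant first): 6B FB 4C 53.
In little-endian order the low byte comes first in memory.
So at ascending addresses the bytes are 53 4C FB 6B.

53 4C FB 6B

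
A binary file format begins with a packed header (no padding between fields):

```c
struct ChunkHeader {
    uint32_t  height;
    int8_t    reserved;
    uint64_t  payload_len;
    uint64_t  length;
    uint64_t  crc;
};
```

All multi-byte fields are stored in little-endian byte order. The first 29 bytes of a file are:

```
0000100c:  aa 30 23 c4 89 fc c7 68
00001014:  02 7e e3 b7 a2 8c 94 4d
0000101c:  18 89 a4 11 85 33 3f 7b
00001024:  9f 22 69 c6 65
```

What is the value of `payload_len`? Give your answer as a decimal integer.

`payload_len` follows `height` (4 B), `reserved` (1 B), so it starts at offset 4 + 1 = 5 and occupies 8 bytes.
Bytes at offsets 5..12: FC C7 68 02 7E E3 B7 A2.
Little-endian: lowest address holds the least-significant byte.
Reassemble most-significant byte first: A2 B7 E3 7E 02 68 C7 FC → 0xA2B7E37E0268C7FC.
0xA2B7E37E0268C7FC = 11725090285228181500.

11725090285228181500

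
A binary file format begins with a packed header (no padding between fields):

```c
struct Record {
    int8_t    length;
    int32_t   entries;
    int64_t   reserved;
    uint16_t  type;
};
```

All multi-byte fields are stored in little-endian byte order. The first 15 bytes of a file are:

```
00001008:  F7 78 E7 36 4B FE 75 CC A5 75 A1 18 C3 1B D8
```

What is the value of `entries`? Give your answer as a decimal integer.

`entries` follows `length` (1 byte), so it starts at byte offset 1 and occupies 4 bytes.
Bytes at offsets 1..4: 78 E7 36 4B.
In little-endian order the low byte comes first in memory.
Reassemble most-significant byte first: 4B 36 E7 78 → 0x4B36E778.
0x4B36E778 = 1261889400.

1261889400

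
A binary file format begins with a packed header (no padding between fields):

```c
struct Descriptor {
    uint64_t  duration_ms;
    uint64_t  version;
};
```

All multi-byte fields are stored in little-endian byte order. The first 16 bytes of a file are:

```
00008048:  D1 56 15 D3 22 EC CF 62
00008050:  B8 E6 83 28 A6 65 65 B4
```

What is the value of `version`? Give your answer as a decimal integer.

12998907663793514168

`version` follows `duration_ms` (8 bytes), so it starts at byte offset 8 and occupies 8 bytes.
Bytes at offsets 8..15: B8 E6 83 28 A6 65 65 B4.
Little-endian stores the least-significant byte at the lowest address.
Reassemble most-significant byte first: B4 65 65 A6 28 83 E6 B8 → 0xB46565A62883E6B8.
0xB46565A62883E6B8 = 12998907663793514168.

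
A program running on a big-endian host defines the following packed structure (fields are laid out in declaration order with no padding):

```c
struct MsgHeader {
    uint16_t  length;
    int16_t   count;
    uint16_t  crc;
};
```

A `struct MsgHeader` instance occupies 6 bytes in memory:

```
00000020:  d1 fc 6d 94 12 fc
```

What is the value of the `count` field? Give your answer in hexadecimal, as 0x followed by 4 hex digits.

`count` follows `length` (2 bytes), so it starts at byte offset 2 and occupies 2 bytes.
Bytes at offsets 2..3: 6D 94.
Big-endian: lowest address holds the most-significant byte.
The bytes are already most-significant first: 0x6D94.

0x6D94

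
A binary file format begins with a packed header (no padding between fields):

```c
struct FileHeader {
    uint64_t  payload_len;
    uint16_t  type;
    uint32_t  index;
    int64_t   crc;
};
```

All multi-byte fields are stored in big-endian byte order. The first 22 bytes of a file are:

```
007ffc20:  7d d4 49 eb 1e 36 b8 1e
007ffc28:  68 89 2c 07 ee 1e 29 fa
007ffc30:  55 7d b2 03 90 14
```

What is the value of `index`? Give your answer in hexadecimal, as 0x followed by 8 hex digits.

0x2C07EE1E

`index` follows `payload_len` (8 B), `type` (2 B), so it starts at offset 8 + 2 = 10 and occupies 4 bytes.
Bytes at offsets 10..13: 2C 07 EE 1E.
Big-endian stores the most-significant byte at the lowest address.
The bytes are already most-significant first: 0x2C07EE1E.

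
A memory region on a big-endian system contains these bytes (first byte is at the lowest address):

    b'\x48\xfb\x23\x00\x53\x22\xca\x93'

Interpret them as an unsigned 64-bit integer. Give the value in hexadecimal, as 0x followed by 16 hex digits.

0x48FB23005322CA93

Big-endian: lowest address holds the most-significant byte.
The bytes are already most-significant first: 0x48FB23005322CA93.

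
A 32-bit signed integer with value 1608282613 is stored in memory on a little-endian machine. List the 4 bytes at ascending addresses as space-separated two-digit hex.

F5 71 DC 5F

1608282613 in hexadecimal, padded to 32 bits, is 0x5FDC71F5.
Split into bytes (most-significant first): 5F DC 71 F5.
Little-endian: lowest address holds the least-significant byte.
So at ascending addresses the bytes are F5 71 DC 5F.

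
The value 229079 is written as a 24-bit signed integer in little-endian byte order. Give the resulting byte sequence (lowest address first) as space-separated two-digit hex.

D7 7E 03

229079 in hexadecimal, padded to 24 bits, is 0x037ED7.
Split into bytes (most-significant first): 03 7E D7.
Little-endian: lowest address holds the least-significant byte.
So at ascending addresses the bytes are D7 7E 03.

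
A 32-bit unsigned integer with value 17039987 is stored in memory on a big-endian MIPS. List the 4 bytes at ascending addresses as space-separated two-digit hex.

01 04 02 73

17039987 in hexadecimal, padded to 32 bits, is 0x01040273.
Split into bytes (most-significant first): 01 04 02 73.
Big-endian: lowest address holds the most-significant byte.
So the memory order matches the most-significant-first order: 01 04 02 73.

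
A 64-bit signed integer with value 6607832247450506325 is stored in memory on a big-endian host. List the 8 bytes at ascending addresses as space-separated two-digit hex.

6607832247450506325 in hexadecimal, padded to 64 bits, is 0x5BB3BC6B54A89455.
Split into bytes (most-significant first): 5B B3 BC 6B 54 A8 94 55.
In big-endian order the high byte comes first in memory.
So the memory order matches the most-significant-first order: 5B B3 BC 6B 54 A8 94 55.

5B B3 BC 6B 54 A8 94 55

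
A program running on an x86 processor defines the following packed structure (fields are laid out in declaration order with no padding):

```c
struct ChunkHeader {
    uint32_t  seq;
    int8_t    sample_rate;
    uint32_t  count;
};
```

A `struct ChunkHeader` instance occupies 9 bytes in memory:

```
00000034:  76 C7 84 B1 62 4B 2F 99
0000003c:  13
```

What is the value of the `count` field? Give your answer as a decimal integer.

`count` follows `seq` (4 B), `sample_rate` (1 B), so it starts at offset 4 + 1 = 5 and occupies 4 bytes.
Bytes at offsets 5..8: 4B 2F 99 13.
In little-endian order the low byte comes first in memory.
Reassemble most-significant byte first: 13 99 2F 4B → 0x13992F4B.
0x13992F4B = 328806219.

328806219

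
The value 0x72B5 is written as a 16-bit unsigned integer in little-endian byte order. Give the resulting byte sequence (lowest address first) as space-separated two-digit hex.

B5 72

Split into bytes (most-significant first): 72 B5.
Little-endian: lowest address holds the least-significant byte.
So at ascending addresses the bytes are B5 72.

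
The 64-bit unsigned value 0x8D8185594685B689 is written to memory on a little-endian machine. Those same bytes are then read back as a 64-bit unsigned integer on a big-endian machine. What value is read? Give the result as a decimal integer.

9923265366153593229

Stored little-endian, the bytes at ascending addresses are 89 B6 85 46 59 85 81 8D.
Read back as big-endian, the last byte is least significant, giving 0x89B685465985818D.
0x89B685465985818D = 9923265366153593229.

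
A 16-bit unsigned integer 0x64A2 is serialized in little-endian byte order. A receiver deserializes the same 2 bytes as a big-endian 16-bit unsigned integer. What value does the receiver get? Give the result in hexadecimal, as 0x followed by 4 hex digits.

0xA264

Stored little-endian, the bytes at ascending addresses are A2 64.
Read back as big-endian, the last byte is least significant, giving 0xA264.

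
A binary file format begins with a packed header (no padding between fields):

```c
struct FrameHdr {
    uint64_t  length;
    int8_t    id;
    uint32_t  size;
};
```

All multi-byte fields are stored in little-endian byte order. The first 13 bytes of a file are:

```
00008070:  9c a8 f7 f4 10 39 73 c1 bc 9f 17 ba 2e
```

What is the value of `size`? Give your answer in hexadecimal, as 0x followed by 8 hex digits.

`size` follows `length` (8 B), `id` (1 B), so it starts at offset 8 + 1 = 9 and occupies 4 bytes.
Bytes at offsets 9..12: 9F 17 BA 2E.
In little-endian order the low byte comes first in memory.
Reassemble most-significant byte first: 2E BA 17 9F → 0x2EBA179F.

0x2EBA179F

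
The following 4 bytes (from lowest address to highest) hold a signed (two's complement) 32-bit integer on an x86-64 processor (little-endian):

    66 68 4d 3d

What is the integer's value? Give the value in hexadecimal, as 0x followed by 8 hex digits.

Little-endian: lowest address holds the least-significant byte.
Reassemble most-significant byte first: 3D 4D 68 66 → 0x3D4D6866.

0x3D4D6866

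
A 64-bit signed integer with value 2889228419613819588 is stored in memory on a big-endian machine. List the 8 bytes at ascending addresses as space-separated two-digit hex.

2889228419613819588 in hexadecimal, padded to 64 bits, is 0x281899F09A0B82C4.
Split into bytes (most-significant first): 28 18 99 F0 9A 0B 82 C4.
Big-endian stores the most-significant byte at the lowest address.
So the memory order matches the most-significant-first order: 28 18 99 F0 9A 0B 82 C4.

28 18 99 F0 9A 0B 82 C4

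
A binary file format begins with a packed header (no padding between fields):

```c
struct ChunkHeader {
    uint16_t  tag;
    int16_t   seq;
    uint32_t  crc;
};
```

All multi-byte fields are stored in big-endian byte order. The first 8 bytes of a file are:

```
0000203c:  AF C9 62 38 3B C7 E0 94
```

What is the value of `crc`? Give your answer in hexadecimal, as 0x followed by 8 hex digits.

`crc` follows `tag` (2 B), `seq` (2 B), so it starts at offset 2 + 2 = 4 and occupies 4 bytes.
Bytes at offsets 4..7: 3B C7 E0 94.
In big-endian order the high byte comes first in memory.
The bytes are already most-significant first: 0x3BC7E094.

0x3BC7E094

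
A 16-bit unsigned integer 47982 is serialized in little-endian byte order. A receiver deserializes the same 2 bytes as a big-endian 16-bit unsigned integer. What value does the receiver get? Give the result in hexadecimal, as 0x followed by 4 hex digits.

47982 in 16-bit hexadecimal is 0xBB6E.
Stored little-endian, the bytes at ascending addresses are 6E BB.
Read back as big-endian, the last byte is least significant, giving 0x6EBB.

0x6EBB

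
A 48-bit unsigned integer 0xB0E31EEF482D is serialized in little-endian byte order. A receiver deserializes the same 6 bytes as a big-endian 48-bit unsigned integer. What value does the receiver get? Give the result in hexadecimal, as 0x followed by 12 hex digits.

Stored little-endian, the bytes at ascending addresses are 2D 48 EF 1E E3 B0.
Read back as big-endian, the last byte is least significant, giving 0x2D48EF1EE3B0.

0x2D48EF1EE3B0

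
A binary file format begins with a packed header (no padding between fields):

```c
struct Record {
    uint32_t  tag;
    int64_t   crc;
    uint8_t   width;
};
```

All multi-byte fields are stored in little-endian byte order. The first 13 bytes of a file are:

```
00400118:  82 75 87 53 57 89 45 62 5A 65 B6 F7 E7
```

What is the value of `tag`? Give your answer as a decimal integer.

`tag` is the first field, at byte offset 0, occupying 4 bytes.
Bytes at offsets 0..3: 82 75 87 53.
Little-endian: lowest address holds the least-significant byte.
Reassemble most-significant byte first: 53 87 75 82 → 0x53877582.
0x53877582 = 1401386370.

1401386370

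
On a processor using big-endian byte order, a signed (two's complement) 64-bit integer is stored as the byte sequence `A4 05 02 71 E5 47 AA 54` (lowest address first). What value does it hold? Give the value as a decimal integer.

-6627888588404577708

Big-endian stores the most-significant byte at the lowest address.
The bytes are already most-significant first: 0xA4050271E547AA54.
Top bit is set, so as a signed 64-bit value this is 0xA4050271E547AA54 − 2^64 = -6627888588404577708.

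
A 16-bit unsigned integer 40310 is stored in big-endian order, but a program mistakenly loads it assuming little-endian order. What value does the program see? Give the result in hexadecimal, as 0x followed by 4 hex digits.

40310 in 16-bit hexadecimal is 0x9D76.
Stored big-endian, the bytes at ascending addresses are 9D 76.
Read back as little-endian, the first byte is least significant, giving 0x769D.

0x769D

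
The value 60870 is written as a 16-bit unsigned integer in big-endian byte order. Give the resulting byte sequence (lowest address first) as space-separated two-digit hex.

ED C6

60870 in hexadecimal, padded to 16 bits, is 0xEDC6.
Split into bytes (most-significant first): ED C6.
Big-endian stores the most-significant byte at the lowest address.
So the memory order matches the most-significant-first order: ED C6.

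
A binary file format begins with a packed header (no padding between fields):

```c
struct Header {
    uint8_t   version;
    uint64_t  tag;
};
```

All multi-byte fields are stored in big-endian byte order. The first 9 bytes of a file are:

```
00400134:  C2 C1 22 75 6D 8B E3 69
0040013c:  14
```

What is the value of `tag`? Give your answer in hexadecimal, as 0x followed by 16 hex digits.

0xC122756D8BE36914

`tag` follows `version` (1 byte), so it starts at byte offset 1 and occupies 8 bytes.
Bytes at offsets 1..8: C1 22 75 6D 8B E3 69 14.
Big-endian: lowest address holds the most-significant byte.
The bytes are already most-significant first: 0xC122756D8BE36914.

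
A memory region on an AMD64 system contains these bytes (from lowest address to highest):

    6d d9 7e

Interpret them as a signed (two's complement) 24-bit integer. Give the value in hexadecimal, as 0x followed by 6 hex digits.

0x7ED96D

In little-endian order the low byte comes first in memory.
Reassemble most-significant byte first: 7E D9 6D → 0x7ED96D.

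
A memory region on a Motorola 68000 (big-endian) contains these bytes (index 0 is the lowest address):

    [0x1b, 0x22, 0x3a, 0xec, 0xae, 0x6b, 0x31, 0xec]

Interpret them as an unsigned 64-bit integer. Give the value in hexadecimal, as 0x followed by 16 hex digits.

0x1B223AECAE6B31EC

Big-endian stores the most-significant byte at the lowest address.
The bytes are already most-significant first: 0x1B223AECAE6B31EC.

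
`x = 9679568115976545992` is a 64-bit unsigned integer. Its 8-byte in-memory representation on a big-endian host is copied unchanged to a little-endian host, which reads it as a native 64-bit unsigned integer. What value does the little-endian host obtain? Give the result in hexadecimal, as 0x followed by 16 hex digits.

9679568115976545992 in 64-bit hexadecimal is 0x8654BBEABBFAA6C8.
Stored big-endian, the bytes at ascending addresses are 86 54 BB EA BB FA A6 C8.
Read back as little-endian, the first byte is least significant, giving 0xC8A6FABBEABB5486.

0xC8A6FABBEABB5486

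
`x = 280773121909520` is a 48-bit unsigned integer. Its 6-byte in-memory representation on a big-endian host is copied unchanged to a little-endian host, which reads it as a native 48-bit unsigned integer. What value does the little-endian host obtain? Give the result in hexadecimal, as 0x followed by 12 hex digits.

280773121909520 in 48-bit hexadecimal is 0xFF5C9631A310.
Stored big-endian, the bytes at ascending addresses are FF 5C 96 31 A3 10.
Read back as little-endian, the first byte is least significant, giving 0x10A331965CFF.

0x10A331965CFF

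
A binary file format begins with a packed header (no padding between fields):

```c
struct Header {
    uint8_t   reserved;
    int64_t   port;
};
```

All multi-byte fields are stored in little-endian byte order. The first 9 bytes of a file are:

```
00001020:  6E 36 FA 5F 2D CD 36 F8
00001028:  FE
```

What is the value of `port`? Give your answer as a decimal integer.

-74249138994152906

`port` follows `reserved` (1 byte), so it starts at byte offset 1 and occupies 8 bytes.
Bytes at offsets 1..8: 36 FA 5F 2D CD 36 F8 FE.
In little-endian order the low byte comes first in memory.
Reassemble most-significant byte first: FE F8 36 CD 2D 5F FA 36 → 0xFEF836CD2D5FFA36.
Top bit is set, so as a signed 64-bit value this is 0xFEF836CD2D5FFA36 − 2^64 = -74249138994152906.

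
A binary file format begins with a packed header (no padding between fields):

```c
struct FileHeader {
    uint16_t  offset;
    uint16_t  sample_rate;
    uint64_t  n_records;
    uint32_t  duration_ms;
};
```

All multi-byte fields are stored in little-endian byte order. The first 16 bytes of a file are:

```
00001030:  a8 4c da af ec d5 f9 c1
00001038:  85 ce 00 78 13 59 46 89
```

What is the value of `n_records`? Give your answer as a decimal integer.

8647138358431700460

`n_records` follows `offset` (2 B), `sample_rate` (2 B), so it starts at offset 2 + 2 = 4 and occupies 8 bytes.
Bytes at offsets 4..11: EC D5 F9 C1 85 CE 00 78.
In little-endian order the low byte comes first in memory.
Reassemble most-significant byte first: 78 00 CE 85 C1 F9 D5 EC → 0x7800CE85C1F9D5EC.
0x7800CE85C1F9D5EC = 8647138358431700460.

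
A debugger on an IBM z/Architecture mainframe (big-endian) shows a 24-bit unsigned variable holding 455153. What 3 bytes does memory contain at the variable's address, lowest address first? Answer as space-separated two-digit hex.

455153 in hexadecimal, padded to 24 bits, is 0x06F1F1.
Split into bytes (most-significant first): 06 F1 F1.
In big-endian order the high byte comes first in memory.
So the memory order matches the most-significant-first order: 06 F1 F1.

06 F1 F1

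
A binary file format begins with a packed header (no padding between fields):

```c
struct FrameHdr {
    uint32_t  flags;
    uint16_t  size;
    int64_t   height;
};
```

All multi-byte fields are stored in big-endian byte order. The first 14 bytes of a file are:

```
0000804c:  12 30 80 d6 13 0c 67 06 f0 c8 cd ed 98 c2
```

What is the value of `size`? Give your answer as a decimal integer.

`size` follows `flags` (4 bytes), so it starts at byte offset 4 and occupies 2 bytes.
Bytes at offsets 4..5: 13 0C.
Big-endian stores the most-significant byte at the lowest address.
The bytes are already most-significant first: 0x130C.
0x130C = 4876.

4876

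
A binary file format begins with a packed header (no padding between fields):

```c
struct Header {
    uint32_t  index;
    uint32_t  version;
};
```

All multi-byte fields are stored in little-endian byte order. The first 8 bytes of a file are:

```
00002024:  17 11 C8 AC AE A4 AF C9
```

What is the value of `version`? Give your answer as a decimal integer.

`version` follows `index` (4 bytes), so it starts at byte offset 4 and occupies 4 bytes.
Bytes at offsets 4..7: AE A4 AF C9.
Little-endian: lowest address holds the least-significant byte.
Reassemble most-significant byte first: C9 AF A4 AE → 0xC9AFA4AE.
0xC9AFA4AE = 3383731374.

3383731374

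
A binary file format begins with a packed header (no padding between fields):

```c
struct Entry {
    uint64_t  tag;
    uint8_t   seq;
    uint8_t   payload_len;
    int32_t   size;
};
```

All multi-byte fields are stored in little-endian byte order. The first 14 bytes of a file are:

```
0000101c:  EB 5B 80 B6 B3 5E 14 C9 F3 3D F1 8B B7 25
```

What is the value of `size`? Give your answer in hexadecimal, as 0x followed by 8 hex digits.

`size` follows `tag` (8 B), `seq` (1 B), `payload_len` (1 B), so it starts at offset 8 + 1 + 1 = 10 and occupies 4 bytes.
Bytes at offsets 10..13: F1 8B B7 25.
In little-endian order the low byte comes first in memory.
Reassemble most-significant byte first: 25 B7 8B F1 → 0x25B78BF1.

0x25B78BF1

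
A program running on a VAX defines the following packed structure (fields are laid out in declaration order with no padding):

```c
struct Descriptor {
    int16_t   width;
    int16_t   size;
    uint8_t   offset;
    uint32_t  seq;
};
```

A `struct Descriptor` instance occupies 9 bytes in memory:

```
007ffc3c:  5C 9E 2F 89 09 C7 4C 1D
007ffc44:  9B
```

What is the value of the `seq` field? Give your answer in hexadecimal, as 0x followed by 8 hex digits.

0x9B1D4CC7

`seq` follows `width` (2 B), `size` (2 B), `offset` (1 B), so it starts at offset 2 + 2 + 1 = 5 and occupies 4 bytes.
Bytes at offsets 5..8: C7 4C 1D 9B.
Little-endian stores the least-significant byte at the lowest address.
Reassemble most-significant byte first: 9B 1D 4C C7 → 0x9B1D4CC7.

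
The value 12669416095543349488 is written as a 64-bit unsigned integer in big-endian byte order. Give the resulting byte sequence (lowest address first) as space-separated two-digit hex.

AF D2 CE D0 3E 7A 50 F0

12669416095543349488 in hexadecimal, padded to 64 bits, is 0xAFD2CED03E7A50F0.
Split into bytes (most-significant first): AF D2 CE D0 3E 7A 50 F0.
In big-endian order the high byte comes first in memory.
So the memory order matches the most-significant-first order: AF D2 CE D0 3E 7A 50 F0.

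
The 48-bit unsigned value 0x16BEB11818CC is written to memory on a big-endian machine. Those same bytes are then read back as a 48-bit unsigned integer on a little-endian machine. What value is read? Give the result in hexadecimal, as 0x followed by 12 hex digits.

Stored big-endian, the bytes at ascending addresses are 16 BE B1 18 18 CC.
Read back as little-endian, the first byte is least significant, giving 0xCC1818B1BE16.

0xCC1818B1BE16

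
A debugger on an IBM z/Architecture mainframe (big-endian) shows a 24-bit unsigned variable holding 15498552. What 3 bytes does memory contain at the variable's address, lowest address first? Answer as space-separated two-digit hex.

15498552 in hexadecimal, padded to 24 bits, is 0xEC7D38.
Split into bytes (most-significant first): EC 7D 38.
In big-endian order the high byte comes first in memory.
So the memory order matches the most-significant-first order: EC 7D 38.

EC 7D 38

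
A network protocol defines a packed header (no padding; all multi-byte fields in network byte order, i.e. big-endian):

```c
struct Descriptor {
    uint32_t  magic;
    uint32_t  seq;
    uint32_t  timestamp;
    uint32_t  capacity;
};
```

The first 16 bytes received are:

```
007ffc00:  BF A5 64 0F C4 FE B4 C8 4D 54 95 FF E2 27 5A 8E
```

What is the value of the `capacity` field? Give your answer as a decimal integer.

3794229902

`capacity` follows `magic` (4 B), `seq` (4 B), `timestamp` (4 B), so it starts at offset 4 + 4 + 4 = 12 and occupies 4 bytes.
Bytes at offsets 12..15: E2 27 5A 8E.
Big-endian: lowest address holds the most-significant byte.
The bytes are already most-significant first: 0xE2275A8E.
0xE2275A8E = 3794229902.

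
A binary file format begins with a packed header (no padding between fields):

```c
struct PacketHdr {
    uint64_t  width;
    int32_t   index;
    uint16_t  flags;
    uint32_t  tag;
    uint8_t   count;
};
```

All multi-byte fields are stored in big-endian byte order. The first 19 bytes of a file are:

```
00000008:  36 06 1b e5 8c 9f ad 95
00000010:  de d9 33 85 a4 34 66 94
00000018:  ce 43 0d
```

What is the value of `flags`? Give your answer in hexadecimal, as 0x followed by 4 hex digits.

0xA434

`flags` follows `width` (8 B), `index` (4 B), so it starts at offset 8 + 4 = 12 and occupies 2 bytes.
Bytes at offsets 12..13: A4 34.
In big-endian order the high byte comes first in memory.
The bytes are already most-significant first: 0xA434.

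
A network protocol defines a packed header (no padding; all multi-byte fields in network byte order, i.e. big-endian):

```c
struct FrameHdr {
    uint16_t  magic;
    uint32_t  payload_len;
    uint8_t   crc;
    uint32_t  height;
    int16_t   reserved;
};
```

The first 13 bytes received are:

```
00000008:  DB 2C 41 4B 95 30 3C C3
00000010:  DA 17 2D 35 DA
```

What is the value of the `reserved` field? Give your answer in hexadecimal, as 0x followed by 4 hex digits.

`reserved` follows `magic` (2 B), `payload_len` (4 B), `crc` (1 B), `height` (4 B), so it starts at offset 2 + 4 + 1 + 4 = 11 and occupies 2 bytes.
Bytes at offsets 11..12: 35 DA.
Big-endian: lowest address holds the most-significant byte.
The bytes are already most-significant first: 0x35DA.

0x35DA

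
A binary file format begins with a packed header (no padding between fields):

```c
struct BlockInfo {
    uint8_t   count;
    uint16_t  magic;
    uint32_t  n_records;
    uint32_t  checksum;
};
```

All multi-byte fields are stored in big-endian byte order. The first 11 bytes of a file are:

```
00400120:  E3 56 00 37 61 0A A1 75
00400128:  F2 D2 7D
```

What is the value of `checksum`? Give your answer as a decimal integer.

1978847869

`checksum` follows `count` (1 B), `magic` (2 B), `n_records` (4 B), so it starts at offset 1 + 2 + 4 = 7 and occupies 4 bytes.
Bytes at offsets 7..10: 75 F2 D2 7D.
In big-endian order the high byte comes first in memory.
The bytes are already most-significant first: 0x75F2D27D.
0x75F2D27D = 1978847869.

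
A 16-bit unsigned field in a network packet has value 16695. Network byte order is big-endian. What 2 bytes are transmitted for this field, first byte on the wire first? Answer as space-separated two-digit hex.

16695 in hexadecimal, padded to 16 bits, is 0x4137.
Split into bytes (most-significant first): 41 37.
Big-endian: lowest address holds the most-significant byte.
So the memory order matches the most-significant-first order: 41 37.

41 37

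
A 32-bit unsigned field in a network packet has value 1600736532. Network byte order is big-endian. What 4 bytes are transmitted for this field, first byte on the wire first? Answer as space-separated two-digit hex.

1600736532 in hexadecimal, padded to 32 bits, is 0x5F694D14.
Split into bytes (most-significant first): 5F 69 4D 14.
Big-endian: lowest address holds the most-significant byte.
So the memory order matches the most-significant-first order: 5F 69 4D 14.

5F 69 4D 14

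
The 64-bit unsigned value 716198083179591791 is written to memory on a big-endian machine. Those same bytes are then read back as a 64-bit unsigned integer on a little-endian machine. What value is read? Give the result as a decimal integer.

716198083179591791 in 64-bit hexadecimal is 0x09F0725CB0BC386F.
Stored big-endian, the bytes at ascending addresses are 09 F0 72 5C B0 BC 38 6F.
Read back as little-endian, the first byte is least significant, giving 0x6F38BCB05C72F009.
0x6F38BCB05C72F009 = 8014363002557100041.

8014363002557100041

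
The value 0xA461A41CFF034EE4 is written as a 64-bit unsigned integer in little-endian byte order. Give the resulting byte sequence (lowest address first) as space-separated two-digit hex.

E4 4E 03 FF 1C A4 61 A4

Split into bytes (most-significant first): A4 61 A4 1C FF 03 4E E4.
Little-endian: lowest address holds the least-significant byte.
So at ascending addresses the bytes are E4 4E 03 FF 1C A4 61 A4.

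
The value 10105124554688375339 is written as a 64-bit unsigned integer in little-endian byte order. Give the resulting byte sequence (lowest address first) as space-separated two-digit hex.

10105124554688375339 in hexadecimal, padded to 64 bits, is 0x8C3C9D3E45472A2B.
Split into bytes (most-significant first): 8C 3C 9D 3E 45 47 2A 2B.
In little-endian order the low byte comes first in memory.
So at ascending addresses the bytes are 2B 2A 47 45 3E 9D 3C 8C.

2B 2A 47 45 3E 9D 3C 8C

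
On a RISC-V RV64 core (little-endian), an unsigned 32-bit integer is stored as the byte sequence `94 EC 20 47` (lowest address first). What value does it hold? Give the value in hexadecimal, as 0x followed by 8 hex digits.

0x4720EC94

In little-endian order the low byte comes first in memory.
Reassemble most-significant byte first: 47 20 EC 94 → 0x4720EC94.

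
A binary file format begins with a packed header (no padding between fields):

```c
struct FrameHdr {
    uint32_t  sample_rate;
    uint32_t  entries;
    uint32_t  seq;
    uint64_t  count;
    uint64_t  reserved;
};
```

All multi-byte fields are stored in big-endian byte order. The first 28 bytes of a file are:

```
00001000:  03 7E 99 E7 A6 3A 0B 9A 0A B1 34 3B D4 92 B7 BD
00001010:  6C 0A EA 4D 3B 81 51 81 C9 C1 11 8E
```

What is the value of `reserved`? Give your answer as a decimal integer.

4287797938110927246

`reserved` follows `sample_rate` (4 B), `entries` (4 B), `seq` (4 B), `count` (8 B), so it starts at offset 4 + 4 + 4 + 8 = 20 and occupies 8 bytes.
Bytes at offsets 20..27: 3B 81 51 81 C9 C1 11 8E.
In big-endian order the high byte comes first in memory.
The bytes are already most-significant first: 0x3B815181C9C1118E.
0x3B815181C9C1118E = 4287797938110927246.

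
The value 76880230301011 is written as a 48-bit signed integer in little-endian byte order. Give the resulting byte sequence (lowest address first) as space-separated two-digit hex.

53 3D D1 12 EC 45

76880230301011 in hexadecimal, padded to 48 bits, is 0x45EC12D13D53.
Split into bytes (most-significant first): 45 EC 12 D1 3D 53.
In little-endian order the low byte comes first in memory.
So at ascending addresses the bytes are 53 3D D1 12 EC 45.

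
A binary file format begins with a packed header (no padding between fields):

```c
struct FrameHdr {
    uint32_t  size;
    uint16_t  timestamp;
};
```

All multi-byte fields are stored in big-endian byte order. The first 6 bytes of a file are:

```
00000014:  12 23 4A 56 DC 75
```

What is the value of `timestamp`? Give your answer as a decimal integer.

56437

`timestamp` follows `size` (4 bytes), so it starts at byte offset 4 and occupies 2 bytes.
Bytes at offsets 4..5: DC 75.
Big-endian: lowest address holds the most-significant byte.
The bytes are already most-significant first: 0xDC75.
0xDC75 = 56437.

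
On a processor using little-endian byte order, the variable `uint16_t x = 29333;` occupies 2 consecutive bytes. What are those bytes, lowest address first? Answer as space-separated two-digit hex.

95 72

29333 in hexadecimal, padded to 16 bits, is 0x7295.
Split into bytes (most-significant first): 72 95.
Little-endian stores the least-significant byte at the lowest address.
So at ascending addresses the bytes are 95 72.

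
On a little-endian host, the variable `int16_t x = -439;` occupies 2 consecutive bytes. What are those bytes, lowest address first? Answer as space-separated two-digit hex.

Two's complement of -439 in 16 bits: 439 = 0x01B7; invert → 0xFE48; add 1 → 0xFE49.
Split into bytes (most-significant first): FE 49.
In little-endian order the low byte comes first in memory.
So at ascending addresses the bytes are 49 FE.

49 FE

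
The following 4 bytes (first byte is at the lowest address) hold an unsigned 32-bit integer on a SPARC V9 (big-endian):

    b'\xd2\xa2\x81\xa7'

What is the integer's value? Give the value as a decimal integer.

In big-endian order the high byte comes first in memory.
The bytes are already most-significant first: 0xD2A281A7.
0xD2A281A7 = 3533865383.

3533865383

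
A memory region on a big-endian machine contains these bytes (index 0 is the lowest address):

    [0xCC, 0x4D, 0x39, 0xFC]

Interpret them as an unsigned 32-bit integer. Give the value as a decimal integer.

3427613180

Big-endian stores the most-significant byte at the lowest address.
The bytes are already most-significant first: 0xCC4D39FC.
0xCC4D39FC = 3427613180.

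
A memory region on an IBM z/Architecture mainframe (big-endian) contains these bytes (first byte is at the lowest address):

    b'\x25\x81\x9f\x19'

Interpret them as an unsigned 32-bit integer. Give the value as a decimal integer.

Big-endian stores the most-significant byte at the lowest address.
The bytes are already most-significant first: 0x25819F19.
0x25819F19 = 629251865.

629251865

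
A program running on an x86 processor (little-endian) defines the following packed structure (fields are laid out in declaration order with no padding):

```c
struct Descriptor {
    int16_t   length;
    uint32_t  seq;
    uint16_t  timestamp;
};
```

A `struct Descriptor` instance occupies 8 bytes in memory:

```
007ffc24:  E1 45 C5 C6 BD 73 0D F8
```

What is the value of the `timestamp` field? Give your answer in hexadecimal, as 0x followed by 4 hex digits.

`timestamp` follows `length` (2 B), `seq` (4 B), so it starts at offset 2 + 4 = 6 and occupies 2 bytes.
Bytes at offsets 6..7: 0D F8.
In little-endian order the low byte comes first in memory.
Reassemble most-significant byte first: F8 0D → 0xF80D.

0xF80D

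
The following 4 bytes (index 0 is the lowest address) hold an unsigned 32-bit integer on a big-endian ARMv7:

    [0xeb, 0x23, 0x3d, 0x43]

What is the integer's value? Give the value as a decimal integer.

3944955203

In big-endian order the high byte comes first in memory.
The bytes are already most-significant first: 0xEB233D43.
0xEB233D43 = 3944955203.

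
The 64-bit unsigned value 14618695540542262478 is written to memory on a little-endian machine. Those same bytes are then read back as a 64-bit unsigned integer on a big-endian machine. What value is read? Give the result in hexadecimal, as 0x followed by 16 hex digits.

0xCECC9B15240AE0CA

14618695540542262478 in 64-bit hexadecimal is 0xCAE00A24159BCCCE.
Stored little-endian, the bytes at ascending addresses are CE CC 9B 15 24 0A E0 CA.
Read back as big-endian, the last byte is least significant, giving 0xCECC9B15240AE0CA.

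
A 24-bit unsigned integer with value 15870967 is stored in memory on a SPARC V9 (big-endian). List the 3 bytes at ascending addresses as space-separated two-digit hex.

F2 2B F7

15870967 in hexadecimal, padded to 24 bits, is 0xF22BF7.
Split into bytes (most-significant first): F2 2B F7.
Big-endian: lowest address holds the most-significant byte.
So the memory order matches the most-significant-first order: F2 2B F7.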